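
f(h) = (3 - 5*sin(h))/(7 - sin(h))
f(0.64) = 0.00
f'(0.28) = -0.68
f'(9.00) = 0.67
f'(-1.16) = -0.20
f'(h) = (3 - 5*sin(h))*cos(h)/(7 - sin(h))^2 - 5*cos(h)/(7 - sin(h)) = -32*cos(h)/(sin(h) - 7)^2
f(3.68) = 0.74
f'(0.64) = -0.63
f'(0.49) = -0.66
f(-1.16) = 0.96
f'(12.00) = -0.48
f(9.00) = 0.14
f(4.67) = 1.00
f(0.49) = 0.10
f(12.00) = 0.75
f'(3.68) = 0.49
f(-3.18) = 0.40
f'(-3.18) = 0.66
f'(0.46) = -0.67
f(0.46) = 0.12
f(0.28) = 0.24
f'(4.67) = 0.02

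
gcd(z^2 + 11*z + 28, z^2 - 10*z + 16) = 1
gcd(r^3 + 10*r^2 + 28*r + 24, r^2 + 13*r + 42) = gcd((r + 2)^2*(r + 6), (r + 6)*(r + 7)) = r + 6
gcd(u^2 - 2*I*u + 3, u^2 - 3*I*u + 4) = u + I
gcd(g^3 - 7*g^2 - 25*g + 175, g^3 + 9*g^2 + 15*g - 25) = g + 5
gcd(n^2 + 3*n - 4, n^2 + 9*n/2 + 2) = n + 4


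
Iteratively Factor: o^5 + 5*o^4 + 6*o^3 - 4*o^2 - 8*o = (o + 2)*(o^4 + 3*o^3 - 4*o) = (o + 2)^2*(o^3 + o^2 - 2*o) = o*(o + 2)^2*(o^2 + o - 2) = o*(o + 2)^3*(o - 1)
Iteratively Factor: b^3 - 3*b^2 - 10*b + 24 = (b - 4)*(b^2 + b - 6) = (b - 4)*(b - 2)*(b + 3)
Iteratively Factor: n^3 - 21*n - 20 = (n + 1)*(n^2 - n - 20) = (n - 5)*(n + 1)*(n + 4)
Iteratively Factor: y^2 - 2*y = (y - 2)*(y)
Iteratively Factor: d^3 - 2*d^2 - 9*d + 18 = (d - 3)*(d^2 + d - 6) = (d - 3)*(d - 2)*(d + 3)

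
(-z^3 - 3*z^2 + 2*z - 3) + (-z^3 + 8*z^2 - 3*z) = -2*z^3 + 5*z^2 - z - 3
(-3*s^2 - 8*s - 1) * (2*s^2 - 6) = -6*s^4 - 16*s^3 + 16*s^2 + 48*s + 6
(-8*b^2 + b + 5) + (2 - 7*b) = -8*b^2 - 6*b + 7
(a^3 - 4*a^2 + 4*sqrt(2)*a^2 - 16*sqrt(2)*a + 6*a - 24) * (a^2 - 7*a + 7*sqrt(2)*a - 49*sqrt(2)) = a^5 - 11*a^4 + 11*sqrt(2)*a^4 - 121*sqrt(2)*a^3 + 90*a^3 - 682*a^2 + 350*sqrt(2)*a^2 - 462*sqrt(2)*a + 1736*a + 1176*sqrt(2)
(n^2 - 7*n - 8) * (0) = 0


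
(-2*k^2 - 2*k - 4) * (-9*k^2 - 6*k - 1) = 18*k^4 + 30*k^3 + 50*k^2 + 26*k + 4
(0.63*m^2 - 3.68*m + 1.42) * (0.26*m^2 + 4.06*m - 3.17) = 0.1638*m^4 + 1.601*m^3 - 16.5687*m^2 + 17.4308*m - 4.5014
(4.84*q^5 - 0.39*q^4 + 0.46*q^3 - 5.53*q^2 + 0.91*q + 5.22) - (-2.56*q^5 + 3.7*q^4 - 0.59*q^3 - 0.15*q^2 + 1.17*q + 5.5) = 7.4*q^5 - 4.09*q^4 + 1.05*q^3 - 5.38*q^2 - 0.26*q - 0.28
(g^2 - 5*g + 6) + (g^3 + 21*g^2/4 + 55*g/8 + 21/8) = g^3 + 25*g^2/4 + 15*g/8 + 69/8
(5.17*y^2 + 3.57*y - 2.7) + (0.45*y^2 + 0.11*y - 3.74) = 5.62*y^2 + 3.68*y - 6.44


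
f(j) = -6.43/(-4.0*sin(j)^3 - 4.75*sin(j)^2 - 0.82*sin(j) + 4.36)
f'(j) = -6.43*(12.0*sin(j)^2*cos(j) + 9.5*sin(j)*cos(j) + 0.82*cos(j))/(-4.0*sin(j)^3 - 4.75*sin(j)^2 - 0.82*sin(j) + 4.36)^2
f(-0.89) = -1.61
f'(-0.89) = -0.17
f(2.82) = -1.84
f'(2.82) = 2.50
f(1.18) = 1.78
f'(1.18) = -3.71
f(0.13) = -1.54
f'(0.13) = -0.83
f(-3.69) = -3.10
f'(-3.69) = 11.52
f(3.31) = -1.47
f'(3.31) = -0.14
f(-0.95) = -1.59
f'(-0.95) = -0.24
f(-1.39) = -1.47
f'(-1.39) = -0.19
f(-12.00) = -3.32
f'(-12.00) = -13.59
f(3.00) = -1.55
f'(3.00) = 0.89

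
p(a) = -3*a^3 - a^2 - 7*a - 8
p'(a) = -9*a^2 - 2*a - 7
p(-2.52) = 51.30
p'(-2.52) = -59.11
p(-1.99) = 25.61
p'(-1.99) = -38.66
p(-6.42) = 789.55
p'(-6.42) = -365.11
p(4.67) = -368.04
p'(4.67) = -212.62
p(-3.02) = 86.65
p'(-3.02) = -83.04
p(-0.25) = -6.27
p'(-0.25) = -7.06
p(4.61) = -355.44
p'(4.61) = -207.49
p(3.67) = -195.45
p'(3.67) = -135.56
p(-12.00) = 5116.00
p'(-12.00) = -1279.00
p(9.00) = -2339.00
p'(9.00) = -754.00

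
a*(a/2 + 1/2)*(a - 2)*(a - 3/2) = a^4/2 - 5*a^3/4 - a^2/4 + 3*a/2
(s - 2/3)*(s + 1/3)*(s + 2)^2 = s^4 + 11*s^3/3 + 22*s^2/9 - 20*s/9 - 8/9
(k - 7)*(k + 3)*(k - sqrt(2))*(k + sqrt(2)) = k^4 - 4*k^3 - 23*k^2 + 8*k + 42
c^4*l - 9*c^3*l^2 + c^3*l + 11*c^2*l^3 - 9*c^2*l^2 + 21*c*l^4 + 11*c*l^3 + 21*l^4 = (c - 7*l)*(c - 3*l)*(c + l)*(c*l + l)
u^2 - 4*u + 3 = (u - 3)*(u - 1)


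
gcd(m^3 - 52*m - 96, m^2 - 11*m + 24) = m - 8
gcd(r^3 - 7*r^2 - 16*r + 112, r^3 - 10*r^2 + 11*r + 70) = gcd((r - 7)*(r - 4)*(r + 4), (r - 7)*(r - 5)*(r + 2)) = r - 7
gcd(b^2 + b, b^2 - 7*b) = b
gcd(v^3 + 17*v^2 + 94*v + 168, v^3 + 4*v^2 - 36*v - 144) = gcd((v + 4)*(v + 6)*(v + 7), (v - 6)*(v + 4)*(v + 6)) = v^2 + 10*v + 24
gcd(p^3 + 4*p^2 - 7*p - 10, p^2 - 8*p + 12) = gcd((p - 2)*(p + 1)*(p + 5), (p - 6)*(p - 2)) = p - 2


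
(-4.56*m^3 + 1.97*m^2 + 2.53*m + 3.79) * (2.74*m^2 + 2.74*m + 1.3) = -12.4944*m^5 - 7.0966*m^4 + 6.402*m^3 + 19.8778*m^2 + 13.6736*m + 4.927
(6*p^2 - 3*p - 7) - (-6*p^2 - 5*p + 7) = 12*p^2 + 2*p - 14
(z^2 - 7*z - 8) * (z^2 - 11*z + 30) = z^4 - 18*z^3 + 99*z^2 - 122*z - 240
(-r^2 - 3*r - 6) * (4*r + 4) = -4*r^3 - 16*r^2 - 36*r - 24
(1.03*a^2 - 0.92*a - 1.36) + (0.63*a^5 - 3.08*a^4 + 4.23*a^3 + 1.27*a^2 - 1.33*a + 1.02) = 0.63*a^5 - 3.08*a^4 + 4.23*a^3 + 2.3*a^2 - 2.25*a - 0.34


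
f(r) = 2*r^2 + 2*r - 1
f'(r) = 4*r + 2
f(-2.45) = 6.10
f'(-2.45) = -7.80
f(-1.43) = 0.23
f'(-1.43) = -3.72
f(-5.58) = 50.11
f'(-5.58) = -20.32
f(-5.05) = 39.90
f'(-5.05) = -18.20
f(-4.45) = 29.70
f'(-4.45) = -15.80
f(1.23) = 4.49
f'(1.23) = 6.92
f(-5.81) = 54.89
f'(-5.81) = -21.24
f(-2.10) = 3.62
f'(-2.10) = -6.40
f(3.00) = 23.00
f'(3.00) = 14.00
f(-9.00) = 143.00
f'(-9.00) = -34.00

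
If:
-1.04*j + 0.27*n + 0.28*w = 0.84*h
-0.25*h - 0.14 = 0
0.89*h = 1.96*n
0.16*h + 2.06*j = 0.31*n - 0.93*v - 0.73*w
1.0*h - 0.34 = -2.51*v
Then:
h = -0.56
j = 0.15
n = -0.25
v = 0.36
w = -0.87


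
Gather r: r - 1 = r - 1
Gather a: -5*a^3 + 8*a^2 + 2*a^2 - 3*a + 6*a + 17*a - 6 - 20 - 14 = -5*a^3 + 10*a^2 + 20*a - 40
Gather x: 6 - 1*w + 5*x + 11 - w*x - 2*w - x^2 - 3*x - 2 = -3*w - x^2 + x*(2 - w) + 15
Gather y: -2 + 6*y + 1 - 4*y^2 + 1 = -4*y^2 + 6*y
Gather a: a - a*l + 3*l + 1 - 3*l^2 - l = a*(1 - l) - 3*l^2 + 2*l + 1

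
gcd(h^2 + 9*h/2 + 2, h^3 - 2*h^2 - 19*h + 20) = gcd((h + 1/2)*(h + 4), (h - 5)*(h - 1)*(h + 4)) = h + 4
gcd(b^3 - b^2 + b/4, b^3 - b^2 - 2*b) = b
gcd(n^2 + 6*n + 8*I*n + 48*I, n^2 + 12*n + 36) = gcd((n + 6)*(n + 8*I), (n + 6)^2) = n + 6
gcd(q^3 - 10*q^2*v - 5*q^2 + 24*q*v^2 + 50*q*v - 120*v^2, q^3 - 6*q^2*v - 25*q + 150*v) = q^2 - 6*q*v - 5*q + 30*v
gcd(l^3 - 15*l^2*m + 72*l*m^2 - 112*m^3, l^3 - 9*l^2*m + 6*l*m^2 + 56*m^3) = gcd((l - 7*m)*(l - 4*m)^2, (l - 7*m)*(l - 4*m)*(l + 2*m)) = l^2 - 11*l*m + 28*m^2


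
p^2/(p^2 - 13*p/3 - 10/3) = 3*p^2/(3*p^2 - 13*p - 10)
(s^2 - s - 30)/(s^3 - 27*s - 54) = (s + 5)/(s^2 + 6*s + 9)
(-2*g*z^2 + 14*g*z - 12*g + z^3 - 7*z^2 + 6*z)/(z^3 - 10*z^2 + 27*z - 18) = (-2*g + z)/(z - 3)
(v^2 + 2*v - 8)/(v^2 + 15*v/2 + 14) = 2*(v - 2)/(2*v + 7)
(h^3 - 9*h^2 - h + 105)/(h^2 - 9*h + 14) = (h^2 - 2*h - 15)/(h - 2)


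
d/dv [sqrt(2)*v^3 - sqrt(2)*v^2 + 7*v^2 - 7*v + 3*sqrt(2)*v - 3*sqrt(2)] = 3*sqrt(2)*v^2 - 2*sqrt(2)*v + 14*v - 7 + 3*sqrt(2)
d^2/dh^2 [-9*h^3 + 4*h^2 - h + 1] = 8 - 54*h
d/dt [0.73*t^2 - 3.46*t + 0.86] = 1.46*t - 3.46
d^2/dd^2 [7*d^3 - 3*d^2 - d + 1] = 42*d - 6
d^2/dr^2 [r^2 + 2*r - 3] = 2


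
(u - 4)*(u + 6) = u^2 + 2*u - 24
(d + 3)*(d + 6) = d^2 + 9*d + 18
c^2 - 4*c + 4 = (c - 2)^2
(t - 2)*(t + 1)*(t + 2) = t^3 + t^2 - 4*t - 4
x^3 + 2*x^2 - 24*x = x*(x - 4)*(x + 6)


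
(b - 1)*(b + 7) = b^2 + 6*b - 7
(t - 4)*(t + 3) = t^2 - t - 12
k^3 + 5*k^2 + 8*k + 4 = (k + 1)*(k + 2)^2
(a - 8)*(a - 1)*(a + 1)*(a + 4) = a^4 - 4*a^3 - 33*a^2 + 4*a + 32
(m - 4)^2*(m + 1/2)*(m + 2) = m^4 - 11*m^3/2 - 3*m^2 + 32*m + 16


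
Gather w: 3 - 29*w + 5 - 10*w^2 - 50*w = -10*w^2 - 79*w + 8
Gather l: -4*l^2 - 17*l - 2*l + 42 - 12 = -4*l^2 - 19*l + 30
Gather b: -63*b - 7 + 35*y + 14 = -63*b + 35*y + 7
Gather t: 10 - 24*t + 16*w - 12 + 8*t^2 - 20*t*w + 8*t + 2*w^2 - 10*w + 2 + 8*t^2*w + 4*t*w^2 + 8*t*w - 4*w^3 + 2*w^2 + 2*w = t^2*(8*w + 8) + t*(4*w^2 - 12*w - 16) - 4*w^3 + 4*w^2 + 8*w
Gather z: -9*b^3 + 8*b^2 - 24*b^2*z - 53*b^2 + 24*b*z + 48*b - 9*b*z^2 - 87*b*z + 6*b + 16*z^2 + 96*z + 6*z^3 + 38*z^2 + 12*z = -9*b^3 - 45*b^2 + 54*b + 6*z^3 + z^2*(54 - 9*b) + z*(-24*b^2 - 63*b + 108)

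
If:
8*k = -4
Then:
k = -1/2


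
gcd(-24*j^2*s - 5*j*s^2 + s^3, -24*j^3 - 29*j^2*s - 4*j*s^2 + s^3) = -24*j^2 - 5*j*s + s^2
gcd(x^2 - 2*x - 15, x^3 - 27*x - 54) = x + 3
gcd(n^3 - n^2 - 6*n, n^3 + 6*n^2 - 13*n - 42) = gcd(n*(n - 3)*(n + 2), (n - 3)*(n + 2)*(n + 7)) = n^2 - n - 6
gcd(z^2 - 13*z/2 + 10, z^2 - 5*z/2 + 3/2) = 1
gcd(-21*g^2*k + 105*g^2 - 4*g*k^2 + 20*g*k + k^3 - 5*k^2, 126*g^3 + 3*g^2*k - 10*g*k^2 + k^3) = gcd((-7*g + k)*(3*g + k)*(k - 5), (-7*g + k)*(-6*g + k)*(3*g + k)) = 21*g^2 + 4*g*k - k^2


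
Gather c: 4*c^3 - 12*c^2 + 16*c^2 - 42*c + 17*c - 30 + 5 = 4*c^3 + 4*c^2 - 25*c - 25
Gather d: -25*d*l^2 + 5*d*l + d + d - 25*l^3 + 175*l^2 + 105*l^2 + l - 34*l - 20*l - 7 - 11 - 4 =d*(-25*l^2 + 5*l + 2) - 25*l^3 + 280*l^2 - 53*l - 22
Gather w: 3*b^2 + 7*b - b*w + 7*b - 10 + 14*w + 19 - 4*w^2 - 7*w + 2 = 3*b^2 + 14*b - 4*w^2 + w*(7 - b) + 11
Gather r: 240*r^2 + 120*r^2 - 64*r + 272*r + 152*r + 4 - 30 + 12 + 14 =360*r^2 + 360*r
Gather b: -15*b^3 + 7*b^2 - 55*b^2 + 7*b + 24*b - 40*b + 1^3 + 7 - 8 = -15*b^3 - 48*b^2 - 9*b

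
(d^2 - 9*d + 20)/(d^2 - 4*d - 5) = (d - 4)/(d + 1)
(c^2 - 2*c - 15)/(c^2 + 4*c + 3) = (c - 5)/(c + 1)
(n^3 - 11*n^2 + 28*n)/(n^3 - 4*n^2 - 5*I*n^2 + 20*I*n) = (n - 7)/(n - 5*I)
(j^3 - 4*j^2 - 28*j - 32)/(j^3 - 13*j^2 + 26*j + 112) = (j + 2)/(j - 7)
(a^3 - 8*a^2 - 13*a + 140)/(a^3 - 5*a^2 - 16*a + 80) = (a - 7)/(a - 4)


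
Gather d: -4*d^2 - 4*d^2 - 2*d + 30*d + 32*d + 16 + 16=-8*d^2 + 60*d + 32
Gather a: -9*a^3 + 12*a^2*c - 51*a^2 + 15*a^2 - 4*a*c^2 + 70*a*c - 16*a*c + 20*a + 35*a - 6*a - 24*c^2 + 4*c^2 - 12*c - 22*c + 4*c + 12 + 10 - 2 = -9*a^3 + a^2*(12*c - 36) + a*(-4*c^2 + 54*c + 49) - 20*c^2 - 30*c + 20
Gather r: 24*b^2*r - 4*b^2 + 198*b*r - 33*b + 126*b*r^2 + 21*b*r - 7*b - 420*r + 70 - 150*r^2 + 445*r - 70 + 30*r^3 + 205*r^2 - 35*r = -4*b^2 - 40*b + 30*r^3 + r^2*(126*b + 55) + r*(24*b^2 + 219*b - 10)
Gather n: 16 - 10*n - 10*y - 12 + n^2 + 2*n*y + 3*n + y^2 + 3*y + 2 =n^2 + n*(2*y - 7) + y^2 - 7*y + 6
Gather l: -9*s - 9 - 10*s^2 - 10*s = -10*s^2 - 19*s - 9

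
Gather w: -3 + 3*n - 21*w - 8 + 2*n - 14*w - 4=5*n - 35*w - 15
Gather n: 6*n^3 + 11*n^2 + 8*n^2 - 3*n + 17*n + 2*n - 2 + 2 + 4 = 6*n^3 + 19*n^2 + 16*n + 4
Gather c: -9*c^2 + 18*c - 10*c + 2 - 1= -9*c^2 + 8*c + 1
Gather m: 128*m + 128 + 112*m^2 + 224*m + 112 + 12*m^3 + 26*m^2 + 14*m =12*m^3 + 138*m^2 + 366*m + 240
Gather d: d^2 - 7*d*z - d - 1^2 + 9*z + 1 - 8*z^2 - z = d^2 + d*(-7*z - 1) - 8*z^2 + 8*z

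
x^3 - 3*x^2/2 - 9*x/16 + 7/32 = (x - 7/4)*(x - 1/4)*(x + 1/2)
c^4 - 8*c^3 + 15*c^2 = c^2*(c - 5)*(c - 3)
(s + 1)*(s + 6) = s^2 + 7*s + 6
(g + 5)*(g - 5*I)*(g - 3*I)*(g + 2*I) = g^4 + 5*g^3 - 6*I*g^3 + g^2 - 30*I*g^2 + 5*g - 30*I*g - 150*I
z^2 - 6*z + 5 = (z - 5)*(z - 1)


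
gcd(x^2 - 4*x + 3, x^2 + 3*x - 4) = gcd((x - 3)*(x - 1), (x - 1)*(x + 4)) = x - 1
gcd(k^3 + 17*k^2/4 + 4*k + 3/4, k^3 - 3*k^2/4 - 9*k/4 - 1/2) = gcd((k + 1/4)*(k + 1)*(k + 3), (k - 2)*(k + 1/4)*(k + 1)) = k^2 + 5*k/4 + 1/4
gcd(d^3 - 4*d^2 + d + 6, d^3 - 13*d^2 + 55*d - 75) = d - 3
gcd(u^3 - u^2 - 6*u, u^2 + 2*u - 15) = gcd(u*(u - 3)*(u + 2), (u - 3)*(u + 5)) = u - 3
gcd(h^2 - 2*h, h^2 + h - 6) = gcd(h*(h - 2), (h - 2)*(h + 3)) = h - 2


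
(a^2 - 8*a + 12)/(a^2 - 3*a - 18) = (a - 2)/(a + 3)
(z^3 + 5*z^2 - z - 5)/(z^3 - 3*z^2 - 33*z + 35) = (z + 1)/(z - 7)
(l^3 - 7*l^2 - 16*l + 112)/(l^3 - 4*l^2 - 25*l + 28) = (l - 4)/(l - 1)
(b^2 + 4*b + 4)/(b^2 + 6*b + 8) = (b + 2)/(b + 4)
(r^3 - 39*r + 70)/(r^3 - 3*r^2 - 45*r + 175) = (r - 2)/(r - 5)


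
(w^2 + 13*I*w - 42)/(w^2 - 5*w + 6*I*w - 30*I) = (w + 7*I)/(w - 5)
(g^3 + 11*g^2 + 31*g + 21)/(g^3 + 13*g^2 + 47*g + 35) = (g + 3)/(g + 5)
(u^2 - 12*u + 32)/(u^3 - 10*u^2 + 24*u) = (u - 8)/(u*(u - 6))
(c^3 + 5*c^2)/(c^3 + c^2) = (c + 5)/(c + 1)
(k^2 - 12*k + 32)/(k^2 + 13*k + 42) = (k^2 - 12*k + 32)/(k^2 + 13*k + 42)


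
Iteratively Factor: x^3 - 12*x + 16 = (x - 2)*(x^2 + 2*x - 8) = (x - 2)*(x + 4)*(x - 2)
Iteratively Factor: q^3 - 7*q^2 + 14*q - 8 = (q - 2)*(q^2 - 5*q + 4) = (q - 2)*(q - 1)*(q - 4)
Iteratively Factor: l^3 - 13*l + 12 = (l + 4)*(l^2 - 4*l + 3) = (l - 3)*(l + 4)*(l - 1)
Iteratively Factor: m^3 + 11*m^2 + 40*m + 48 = (m + 3)*(m^2 + 8*m + 16) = (m + 3)*(m + 4)*(m + 4)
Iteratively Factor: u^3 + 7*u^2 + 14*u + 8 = (u + 1)*(u^2 + 6*u + 8) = (u + 1)*(u + 2)*(u + 4)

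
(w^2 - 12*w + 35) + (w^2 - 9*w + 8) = 2*w^2 - 21*w + 43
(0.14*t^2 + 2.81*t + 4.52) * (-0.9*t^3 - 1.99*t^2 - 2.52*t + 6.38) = -0.126*t^5 - 2.8076*t^4 - 10.0127*t^3 - 15.1828*t^2 + 6.5374*t + 28.8376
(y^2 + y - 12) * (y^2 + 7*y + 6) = y^4 + 8*y^3 + y^2 - 78*y - 72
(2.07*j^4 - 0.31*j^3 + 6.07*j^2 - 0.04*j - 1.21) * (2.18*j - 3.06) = 4.5126*j^5 - 7.01*j^4 + 14.1812*j^3 - 18.6614*j^2 - 2.5154*j + 3.7026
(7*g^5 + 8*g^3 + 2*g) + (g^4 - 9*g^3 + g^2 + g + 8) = 7*g^5 + g^4 - g^3 + g^2 + 3*g + 8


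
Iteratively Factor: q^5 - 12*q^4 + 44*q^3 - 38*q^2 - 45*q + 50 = (q - 1)*(q^4 - 11*q^3 + 33*q^2 - 5*q - 50) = (q - 5)*(q - 1)*(q^3 - 6*q^2 + 3*q + 10) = (q - 5)*(q - 2)*(q - 1)*(q^2 - 4*q - 5) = (q - 5)*(q - 2)*(q - 1)*(q + 1)*(q - 5)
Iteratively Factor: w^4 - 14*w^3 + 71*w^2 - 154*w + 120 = (w - 3)*(w^3 - 11*w^2 + 38*w - 40) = (w - 3)*(w - 2)*(w^2 - 9*w + 20) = (w - 4)*(w - 3)*(w - 2)*(w - 5)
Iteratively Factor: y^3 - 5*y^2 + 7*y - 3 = (y - 1)*(y^2 - 4*y + 3) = (y - 3)*(y - 1)*(y - 1)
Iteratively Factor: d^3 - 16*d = (d - 4)*(d^2 + 4*d) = (d - 4)*(d + 4)*(d)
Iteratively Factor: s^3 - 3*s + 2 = (s - 1)*(s^2 + s - 2) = (s - 1)^2*(s + 2)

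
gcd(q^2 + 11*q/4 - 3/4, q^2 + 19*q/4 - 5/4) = q - 1/4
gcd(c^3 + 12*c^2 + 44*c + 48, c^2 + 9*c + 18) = c + 6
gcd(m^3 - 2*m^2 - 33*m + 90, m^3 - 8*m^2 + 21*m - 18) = m - 3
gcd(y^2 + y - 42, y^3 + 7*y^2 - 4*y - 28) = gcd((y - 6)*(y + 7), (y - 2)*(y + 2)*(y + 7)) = y + 7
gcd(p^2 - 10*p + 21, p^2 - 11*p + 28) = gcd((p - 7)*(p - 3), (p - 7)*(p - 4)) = p - 7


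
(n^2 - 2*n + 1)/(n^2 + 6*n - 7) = (n - 1)/(n + 7)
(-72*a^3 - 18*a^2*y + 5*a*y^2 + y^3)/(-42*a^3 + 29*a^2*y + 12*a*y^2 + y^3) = (-12*a^2 - a*y + y^2)/(-7*a^2 + 6*a*y + y^2)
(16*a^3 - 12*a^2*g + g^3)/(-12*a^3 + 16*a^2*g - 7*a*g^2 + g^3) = (-4*a - g)/(3*a - g)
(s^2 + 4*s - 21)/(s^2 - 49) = (s - 3)/(s - 7)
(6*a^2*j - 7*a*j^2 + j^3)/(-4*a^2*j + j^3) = (-6*a^2 + 7*a*j - j^2)/(4*a^2 - j^2)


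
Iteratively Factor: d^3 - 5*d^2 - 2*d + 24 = (d + 2)*(d^2 - 7*d + 12) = (d - 3)*(d + 2)*(d - 4)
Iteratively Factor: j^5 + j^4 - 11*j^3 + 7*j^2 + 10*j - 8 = (j + 1)*(j^4 - 11*j^2 + 18*j - 8) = (j - 1)*(j + 1)*(j^3 + j^2 - 10*j + 8) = (j - 1)^2*(j + 1)*(j^2 + 2*j - 8) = (j - 2)*(j - 1)^2*(j + 1)*(j + 4)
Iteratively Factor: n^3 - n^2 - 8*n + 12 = (n - 2)*(n^2 + n - 6) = (n - 2)^2*(n + 3)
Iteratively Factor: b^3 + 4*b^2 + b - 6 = (b - 1)*(b^2 + 5*b + 6) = (b - 1)*(b + 2)*(b + 3)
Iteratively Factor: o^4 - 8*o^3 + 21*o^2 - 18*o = (o)*(o^3 - 8*o^2 + 21*o - 18) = o*(o - 3)*(o^2 - 5*o + 6) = o*(o - 3)^2*(o - 2)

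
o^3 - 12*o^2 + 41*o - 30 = (o - 6)*(o - 5)*(o - 1)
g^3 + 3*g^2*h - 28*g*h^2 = g*(g - 4*h)*(g + 7*h)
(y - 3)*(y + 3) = y^2 - 9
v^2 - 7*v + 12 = (v - 4)*(v - 3)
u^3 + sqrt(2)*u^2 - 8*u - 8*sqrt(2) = (u - 2*sqrt(2))*(u + sqrt(2))*(u + 2*sqrt(2))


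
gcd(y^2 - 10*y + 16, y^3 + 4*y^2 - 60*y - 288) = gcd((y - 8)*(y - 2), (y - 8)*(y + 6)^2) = y - 8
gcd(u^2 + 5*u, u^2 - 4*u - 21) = 1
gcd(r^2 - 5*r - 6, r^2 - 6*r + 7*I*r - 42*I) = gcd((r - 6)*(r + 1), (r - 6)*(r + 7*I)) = r - 6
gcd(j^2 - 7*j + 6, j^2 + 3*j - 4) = j - 1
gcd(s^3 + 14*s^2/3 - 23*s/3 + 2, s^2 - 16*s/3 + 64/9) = 1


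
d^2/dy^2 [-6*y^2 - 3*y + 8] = -12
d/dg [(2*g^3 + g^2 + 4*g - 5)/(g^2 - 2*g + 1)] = 2*(g^3 - 3*g^2 - 3*g + 3)/(g^3 - 3*g^2 + 3*g - 1)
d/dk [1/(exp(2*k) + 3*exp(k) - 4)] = (-2*exp(k) - 3)*exp(k)/(exp(2*k) + 3*exp(k) - 4)^2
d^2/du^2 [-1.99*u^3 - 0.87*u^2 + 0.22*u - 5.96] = -11.94*u - 1.74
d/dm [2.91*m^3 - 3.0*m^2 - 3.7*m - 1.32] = 8.73*m^2 - 6.0*m - 3.7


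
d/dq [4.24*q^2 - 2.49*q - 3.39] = 8.48*q - 2.49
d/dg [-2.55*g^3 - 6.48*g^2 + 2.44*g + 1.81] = -7.65*g^2 - 12.96*g + 2.44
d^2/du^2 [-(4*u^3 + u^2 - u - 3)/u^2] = 2*(u + 9)/u^4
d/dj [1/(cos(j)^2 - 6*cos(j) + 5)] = 2*(cos(j) - 3)*sin(j)/(cos(j)^2 - 6*cos(j) + 5)^2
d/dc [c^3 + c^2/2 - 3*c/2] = 3*c^2 + c - 3/2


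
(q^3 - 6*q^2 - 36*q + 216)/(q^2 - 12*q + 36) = q + 6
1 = 1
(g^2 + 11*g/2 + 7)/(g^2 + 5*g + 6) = (g + 7/2)/(g + 3)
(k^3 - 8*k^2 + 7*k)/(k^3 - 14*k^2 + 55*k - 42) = k/(k - 6)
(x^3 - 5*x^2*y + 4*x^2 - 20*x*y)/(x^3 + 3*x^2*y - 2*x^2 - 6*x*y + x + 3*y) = x*(x^2 - 5*x*y + 4*x - 20*y)/(x^3 + 3*x^2*y - 2*x^2 - 6*x*y + x + 3*y)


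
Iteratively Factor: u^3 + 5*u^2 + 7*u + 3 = (u + 3)*(u^2 + 2*u + 1) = (u + 1)*(u + 3)*(u + 1)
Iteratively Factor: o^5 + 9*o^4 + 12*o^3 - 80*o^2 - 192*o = (o + 4)*(o^4 + 5*o^3 - 8*o^2 - 48*o) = (o + 4)^2*(o^3 + o^2 - 12*o) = o*(o + 4)^2*(o^2 + o - 12) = o*(o + 4)^3*(o - 3)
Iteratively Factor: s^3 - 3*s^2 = (s)*(s^2 - 3*s) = s*(s - 3)*(s)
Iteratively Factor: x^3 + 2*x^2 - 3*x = (x - 1)*(x^2 + 3*x) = (x - 1)*(x + 3)*(x)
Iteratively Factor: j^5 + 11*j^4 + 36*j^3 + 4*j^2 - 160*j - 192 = (j + 3)*(j^4 + 8*j^3 + 12*j^2 - 32*j - 64) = (j + 3)*(j + 4)*(j^3 + 4*j^2 - 4*j - 16) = (j - 2)*(j + 3)*(j + 4)*(j^2 + 6*j + 8) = (j - 2)*(j + 2)*(j + 3)*(j + 4)*(j + 4)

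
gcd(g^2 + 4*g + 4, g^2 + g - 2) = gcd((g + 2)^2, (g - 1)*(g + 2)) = g + 2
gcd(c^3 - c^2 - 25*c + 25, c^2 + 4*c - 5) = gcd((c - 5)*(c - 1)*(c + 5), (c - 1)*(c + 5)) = c^2 + 4*c - 5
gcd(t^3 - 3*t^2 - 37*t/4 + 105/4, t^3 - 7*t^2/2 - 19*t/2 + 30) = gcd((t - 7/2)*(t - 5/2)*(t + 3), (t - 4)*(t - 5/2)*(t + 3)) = t^2 + t/2 - 15/2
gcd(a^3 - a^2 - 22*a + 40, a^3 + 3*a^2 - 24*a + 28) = a - 2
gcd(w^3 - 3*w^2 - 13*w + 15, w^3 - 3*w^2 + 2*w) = w - 1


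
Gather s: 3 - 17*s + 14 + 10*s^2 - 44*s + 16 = 10*s^2 - 61*s + 33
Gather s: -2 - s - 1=-s - 3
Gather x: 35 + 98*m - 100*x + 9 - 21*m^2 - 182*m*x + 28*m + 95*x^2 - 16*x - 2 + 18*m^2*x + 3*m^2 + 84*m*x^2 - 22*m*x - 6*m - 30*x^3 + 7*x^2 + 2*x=-18*m^2 + 120*m - 30*x^3 + x^2*(84*m + 102) + x*(18*m^2 - 204*m - 114) + 42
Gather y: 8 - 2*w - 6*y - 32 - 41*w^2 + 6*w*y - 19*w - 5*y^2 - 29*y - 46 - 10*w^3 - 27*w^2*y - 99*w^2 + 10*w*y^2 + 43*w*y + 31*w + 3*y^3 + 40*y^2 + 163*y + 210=-10*w^3 - 140*w^2 + 10*w + 3*y^3 + y^2*(10*w + 35) + y*(-27*w^2 + 49*w + 128) + 140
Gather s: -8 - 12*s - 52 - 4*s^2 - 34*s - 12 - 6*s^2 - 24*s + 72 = -10*s^2 - 70*s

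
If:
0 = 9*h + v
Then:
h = -v/9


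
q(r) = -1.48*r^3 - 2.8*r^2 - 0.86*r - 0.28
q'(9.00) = -410.90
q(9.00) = -1313.74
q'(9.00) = -410.90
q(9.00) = -1313.74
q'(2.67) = -47.46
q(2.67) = -50.71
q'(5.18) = -149.00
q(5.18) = -285.57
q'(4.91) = -135.40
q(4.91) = -247.19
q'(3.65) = -80.45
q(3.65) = -112.69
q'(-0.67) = 0.90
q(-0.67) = -0.52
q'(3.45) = -73.03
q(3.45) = -97.35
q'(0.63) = -6.15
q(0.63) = -2.30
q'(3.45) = -73.03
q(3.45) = -97.35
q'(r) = -4.44*r^2 - 5.6*r - 0.86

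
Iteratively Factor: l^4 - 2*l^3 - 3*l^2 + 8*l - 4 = (l + 2)*(l^3 - 4*l^2 + 5*l - 2) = (l - 1)*(l + 2)*(l^2 - 3*l + 2) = (l - 2)*(l - 1)*(l + 2)*(l - 1)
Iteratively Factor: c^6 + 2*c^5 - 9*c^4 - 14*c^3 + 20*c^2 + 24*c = (c)*(c^5 + 2*c^4 - 9*c^3 - 14*c^2 + 20*c + 24) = c*(c - 2)*(c^4 + 4*c^3 - c^2 - 16*c - 12) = c*(c - 2)^2*(c^3 + 6*c^2 + 11*c + 6) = c*(c - 2)^2*(c + 2)*(c^2 + 4*c + 3) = c*(c - 2)^2*(c + 1)*(c + 2)*(c + 3)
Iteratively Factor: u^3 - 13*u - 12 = (u + 3)*(u^2 - 3*u - 4) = (u - 4)*(u + 3)*(u + 1)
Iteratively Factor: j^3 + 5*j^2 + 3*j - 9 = (j + 3)*(j^2 + 2*j - 3) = (j + 3)^2*(j - 1)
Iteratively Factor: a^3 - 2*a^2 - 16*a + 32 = (a - 4)*(a^2 + 2*a - 8) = (a - 4)*(a - 2)*(a + 4)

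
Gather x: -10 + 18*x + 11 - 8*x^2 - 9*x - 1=-8*x^2 + 9*x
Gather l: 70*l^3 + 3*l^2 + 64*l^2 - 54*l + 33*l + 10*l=70*l^3 + 67*l^2 - 11*l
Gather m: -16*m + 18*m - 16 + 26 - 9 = 2*m + 1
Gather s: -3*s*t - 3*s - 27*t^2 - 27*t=s*(-3*t - 3) - 27*t^2 - 27*t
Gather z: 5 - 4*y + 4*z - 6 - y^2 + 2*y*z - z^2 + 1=-y^2 - 4*y - z^2 + z*(2*y + 4)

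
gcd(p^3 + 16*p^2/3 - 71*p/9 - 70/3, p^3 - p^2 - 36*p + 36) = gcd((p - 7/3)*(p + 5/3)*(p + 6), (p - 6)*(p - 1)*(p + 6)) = p + 6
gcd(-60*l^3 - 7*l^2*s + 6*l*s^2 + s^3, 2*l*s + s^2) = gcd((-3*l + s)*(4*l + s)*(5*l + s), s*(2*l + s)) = 1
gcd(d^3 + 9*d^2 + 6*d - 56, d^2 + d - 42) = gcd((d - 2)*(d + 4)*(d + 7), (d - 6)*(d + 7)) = d + 7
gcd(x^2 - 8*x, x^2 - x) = x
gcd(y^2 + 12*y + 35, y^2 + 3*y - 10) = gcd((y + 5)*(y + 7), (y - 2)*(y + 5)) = y + 5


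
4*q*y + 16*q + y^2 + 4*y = (4*q + y)*(y + 4)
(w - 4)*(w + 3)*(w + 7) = w^3 + 6*w^2 - 19*w - 84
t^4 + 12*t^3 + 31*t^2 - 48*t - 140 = (t - 2)*(t + 2)*(t + 5)*(t + 7)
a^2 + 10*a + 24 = (a + 4)*(a + 6)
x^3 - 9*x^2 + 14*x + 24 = (x - 6)*(x - 4)*(x + 1)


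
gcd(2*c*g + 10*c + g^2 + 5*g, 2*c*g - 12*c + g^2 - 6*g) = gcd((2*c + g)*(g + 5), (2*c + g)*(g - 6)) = 2*c + g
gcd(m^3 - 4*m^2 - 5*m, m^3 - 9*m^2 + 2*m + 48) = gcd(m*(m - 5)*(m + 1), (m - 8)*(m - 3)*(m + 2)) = 1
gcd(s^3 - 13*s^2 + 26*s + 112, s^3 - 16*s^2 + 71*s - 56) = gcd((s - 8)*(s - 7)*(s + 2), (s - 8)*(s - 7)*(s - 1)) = s^2 - 15*s + 56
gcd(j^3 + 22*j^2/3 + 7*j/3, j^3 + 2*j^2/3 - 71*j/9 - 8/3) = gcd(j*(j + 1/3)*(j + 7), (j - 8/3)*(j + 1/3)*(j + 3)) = j + 1/3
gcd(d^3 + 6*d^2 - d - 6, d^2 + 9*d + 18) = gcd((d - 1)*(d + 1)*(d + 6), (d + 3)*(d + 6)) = d + 6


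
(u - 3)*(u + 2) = u^2 - u - 6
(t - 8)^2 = t^2 - 16*t + 64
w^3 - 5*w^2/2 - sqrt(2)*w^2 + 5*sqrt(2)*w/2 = w*(w - 5/2)*(w - sqrt(2))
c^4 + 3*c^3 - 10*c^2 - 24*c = c*(c - 3)*(c + 2)*(c + 4)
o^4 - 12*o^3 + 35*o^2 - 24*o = o*(o - 8)*(o - 3)*(o - 1)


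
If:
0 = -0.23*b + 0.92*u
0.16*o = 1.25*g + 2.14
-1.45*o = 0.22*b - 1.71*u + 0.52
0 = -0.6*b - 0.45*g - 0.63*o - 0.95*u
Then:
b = 1.09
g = -1.74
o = -0.20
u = 0.27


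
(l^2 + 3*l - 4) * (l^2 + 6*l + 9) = l^4 + 9*l^3 + 23*l^2 + 3*l - 36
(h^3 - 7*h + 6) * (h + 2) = h^4 + 2*h^3 - 7*h^2 - 8*h + 12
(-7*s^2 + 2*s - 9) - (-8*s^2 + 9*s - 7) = s^2 - 7*s - 2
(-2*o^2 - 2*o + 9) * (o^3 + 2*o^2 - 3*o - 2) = -2*o^5 - 6*o^4 + 11*o^3 + 28*o^2 - 23*o - 18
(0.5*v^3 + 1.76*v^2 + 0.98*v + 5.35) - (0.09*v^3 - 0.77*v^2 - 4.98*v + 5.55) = 0.41*v^3 + 2.53*v^2 + 5.96*v - 0.2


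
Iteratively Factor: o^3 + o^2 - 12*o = (o)*(o^2 + o - 12) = o*(o - 3)*(o + 4)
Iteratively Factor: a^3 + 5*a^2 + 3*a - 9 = (a + 3)*(a^2 + 2*a - 3) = (a + 3)^2*(a - 1)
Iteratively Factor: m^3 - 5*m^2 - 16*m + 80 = (m - 4)*(m^2 - m - 20) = (m - 4)*(m + 4)*(m - 5)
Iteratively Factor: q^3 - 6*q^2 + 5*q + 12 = (q + 1)*(q^2 - 7*q + 12) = (q - 3)*(q + 1)*(q - 4)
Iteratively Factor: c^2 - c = (c - 1)*(c)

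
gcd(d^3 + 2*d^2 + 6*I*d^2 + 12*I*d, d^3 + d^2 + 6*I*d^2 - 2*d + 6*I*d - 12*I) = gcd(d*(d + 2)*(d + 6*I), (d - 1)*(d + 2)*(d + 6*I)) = d^2 + d*(2 + 6*I) + 12*I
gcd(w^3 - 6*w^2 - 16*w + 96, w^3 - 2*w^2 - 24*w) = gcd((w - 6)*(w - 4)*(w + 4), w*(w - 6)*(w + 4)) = w^2 - 2*w - 24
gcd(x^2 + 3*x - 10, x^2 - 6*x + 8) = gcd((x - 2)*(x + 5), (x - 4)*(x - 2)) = x - 2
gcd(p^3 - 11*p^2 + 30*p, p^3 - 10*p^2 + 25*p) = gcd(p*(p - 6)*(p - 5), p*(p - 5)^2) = p^2 - 5*p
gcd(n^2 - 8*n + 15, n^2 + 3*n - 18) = n - 3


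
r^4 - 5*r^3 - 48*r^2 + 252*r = r*(r - 6)^2*(r + 7)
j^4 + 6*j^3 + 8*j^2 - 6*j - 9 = (j - 1)*(j + 1)*(j + 3)^2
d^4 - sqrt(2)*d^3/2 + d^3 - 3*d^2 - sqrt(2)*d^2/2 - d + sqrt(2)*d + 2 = (d - 1)*(d + 2)*(d - sqrt(2))*(d + sqrt(2)/2)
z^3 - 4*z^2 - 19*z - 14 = (z - 7)*(z + 1)*(z + 2)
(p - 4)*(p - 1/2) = p^2 - 9*p/2 + 2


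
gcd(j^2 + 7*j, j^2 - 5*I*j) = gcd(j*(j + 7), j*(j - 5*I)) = j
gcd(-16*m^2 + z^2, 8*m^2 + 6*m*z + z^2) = 4*m + z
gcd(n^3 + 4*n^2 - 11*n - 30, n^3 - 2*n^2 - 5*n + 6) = n^2 - n - 6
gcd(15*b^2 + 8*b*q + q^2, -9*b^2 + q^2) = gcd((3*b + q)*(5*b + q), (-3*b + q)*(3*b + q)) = 3*b + q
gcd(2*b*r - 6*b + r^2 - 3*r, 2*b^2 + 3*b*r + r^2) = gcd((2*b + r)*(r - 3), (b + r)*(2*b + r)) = 2*b + r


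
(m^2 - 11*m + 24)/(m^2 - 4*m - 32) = (m - 3)/(m + 4)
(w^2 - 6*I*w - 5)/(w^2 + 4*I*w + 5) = (w - 5*I)/(w + 5*I)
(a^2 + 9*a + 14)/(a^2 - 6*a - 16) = (a + 7)/(a - 8)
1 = 1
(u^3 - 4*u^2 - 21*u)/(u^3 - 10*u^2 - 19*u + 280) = u*(u + 3)/(u^2 - 3*u - 40)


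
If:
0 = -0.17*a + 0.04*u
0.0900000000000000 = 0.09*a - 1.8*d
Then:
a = 0.235294117647059*u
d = 0.0117647058823529*u - 0.05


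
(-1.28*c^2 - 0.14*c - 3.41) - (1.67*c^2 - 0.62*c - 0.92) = -2.95*c^2 + 0.48*c - 2.49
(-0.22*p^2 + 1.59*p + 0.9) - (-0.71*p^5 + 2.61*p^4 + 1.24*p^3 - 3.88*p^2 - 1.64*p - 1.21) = 0.71*p^5 - 2.61*p^4 - 1.24*p^3 + 3.66*p^2 + 3.23*p + 2.11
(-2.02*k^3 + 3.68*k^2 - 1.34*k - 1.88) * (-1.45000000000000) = 2.929*k^3 - 5.336*k^2 + 1.943*k + 2.726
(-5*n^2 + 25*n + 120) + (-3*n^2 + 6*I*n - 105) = -8*n^2 + 25*n + 6*I*n + 15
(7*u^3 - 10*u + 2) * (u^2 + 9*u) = 7*u^5 + 63*u^4 - 10*u^3 - 88*u^2 + 18*u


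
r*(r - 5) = r^2 - 5*r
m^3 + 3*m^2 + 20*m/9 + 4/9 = (m + 1/3)*(m + 2/3)*(m + 2)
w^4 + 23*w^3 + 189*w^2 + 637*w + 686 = (w + 2)*(w + 7)^3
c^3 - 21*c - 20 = (c - 5)*(c + 1)*(c + 4)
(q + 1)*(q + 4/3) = q^2 + 7*q/3 + 4/3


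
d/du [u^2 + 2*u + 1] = 2*u + 2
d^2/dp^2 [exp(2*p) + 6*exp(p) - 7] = (4*exp(p) + 6)*exp(p)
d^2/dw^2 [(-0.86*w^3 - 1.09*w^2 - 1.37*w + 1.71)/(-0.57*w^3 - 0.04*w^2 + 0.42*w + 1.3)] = (-1.77635683940025e-15*w^7 + 0.669066*w^6 + 3.905982*w^5 + 2.733264*w^4 + 11.773664*w^3 + 17.779308*w^2 + 1.717548*w + 1.407032)/(0.185193*w^9 + 0.038988*w^8 - 0.406638*w^7 - 1.324502*w^6 + 0.121788*w^5 + 1.882248*w^4 + 2.946852*w^3 - 0.48516*w^2 - 2.1294*w - 2.197)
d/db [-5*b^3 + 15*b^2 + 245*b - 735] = -15*b^2 + 30*b + 245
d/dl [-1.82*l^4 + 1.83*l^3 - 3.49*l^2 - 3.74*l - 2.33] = -7.28*l^3 + 5.49*l^2 - 6.98*l - 3.74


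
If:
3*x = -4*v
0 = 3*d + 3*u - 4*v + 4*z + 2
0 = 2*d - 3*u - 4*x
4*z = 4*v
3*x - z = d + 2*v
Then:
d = -42/89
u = -52/267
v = 6/89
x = -8/89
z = 6/89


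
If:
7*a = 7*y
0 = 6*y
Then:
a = 0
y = 0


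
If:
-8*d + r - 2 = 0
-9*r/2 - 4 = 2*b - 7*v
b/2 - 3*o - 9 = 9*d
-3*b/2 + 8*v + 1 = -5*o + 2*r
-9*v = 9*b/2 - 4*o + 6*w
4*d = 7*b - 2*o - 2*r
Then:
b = 83/316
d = 127/474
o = -7129/1896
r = 982/237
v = 523/158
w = -87241/11376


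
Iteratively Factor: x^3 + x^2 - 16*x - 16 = (x + 1)*(x^2 - 16) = (x - 4)*(x + 1)*(x + 4)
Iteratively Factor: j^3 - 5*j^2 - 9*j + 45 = (j - 3)*(j^2 - 2*j - 15) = (j - 5)*(j - 3)*(j + 3)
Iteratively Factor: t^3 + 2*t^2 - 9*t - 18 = (t + 3)*(t^2 - t - 6) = (t - 3)*(t + 3)*(t + 2)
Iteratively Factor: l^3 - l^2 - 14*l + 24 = (l - 2)*(l^2 + l - 12) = (l - 2)*(l + 4)*(l - 3)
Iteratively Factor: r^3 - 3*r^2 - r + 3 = (r + 1)*(r^2 - 4*r + 3) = (r - 3)*(r + 1)*(r - 1)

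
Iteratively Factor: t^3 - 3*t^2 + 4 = (t + 1)*(t^2 - 4*t + 4) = (t - 2)*(t + 1)*(t - 2)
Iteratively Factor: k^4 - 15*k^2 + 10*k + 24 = (k + 4)*(k^3 - 4*k^2 + k + 6) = (k - 2)*(k + 4)*(k^2 - 2*k - 3) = (k - 3)*(k - 2)*(k + 4)*(k + 1)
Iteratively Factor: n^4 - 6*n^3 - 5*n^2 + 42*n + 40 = (n - 5)*(n^3 - n^2 - 10*n - 8) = (n - 5)*(n + 1)*(n^2 - 2*n - 8) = (n - 5)*(n - 4)*(n + 1)*(n + 2)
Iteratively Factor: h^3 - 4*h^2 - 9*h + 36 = (h - 3)*(h^2 - h - 12) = (h - 3)*(h + 3)*(h - 4)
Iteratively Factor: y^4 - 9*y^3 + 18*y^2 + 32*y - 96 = (y - 4)*(y^3 - 5*y^2 - 2*y + 24) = (y - 4)^2*(y^2 - y - 6) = (y - 4)^2*(y + 2)*(y - 3)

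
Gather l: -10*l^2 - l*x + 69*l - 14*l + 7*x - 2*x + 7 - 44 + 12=-10*l^2 + l*(55 - x) + 5*x - 25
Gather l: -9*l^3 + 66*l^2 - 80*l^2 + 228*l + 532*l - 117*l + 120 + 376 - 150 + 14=-9*l^3 - 14*l^2 + 643*l + 360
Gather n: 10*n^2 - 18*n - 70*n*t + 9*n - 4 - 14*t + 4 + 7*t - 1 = 10*n^2 + n*(-70*t - 9) - 7*t - 1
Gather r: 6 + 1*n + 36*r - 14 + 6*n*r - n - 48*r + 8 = r*(6*n - 12)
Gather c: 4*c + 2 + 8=4*c + 10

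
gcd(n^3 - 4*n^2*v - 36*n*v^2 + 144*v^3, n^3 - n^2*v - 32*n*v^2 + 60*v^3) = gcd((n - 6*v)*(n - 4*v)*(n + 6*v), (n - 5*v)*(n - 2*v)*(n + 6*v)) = n + 6*v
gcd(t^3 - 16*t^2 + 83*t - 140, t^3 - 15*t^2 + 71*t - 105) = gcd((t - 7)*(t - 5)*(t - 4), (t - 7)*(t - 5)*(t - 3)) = t^2 - 12*t + 35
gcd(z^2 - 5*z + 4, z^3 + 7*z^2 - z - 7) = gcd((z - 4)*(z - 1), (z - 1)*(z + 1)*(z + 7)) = z - 1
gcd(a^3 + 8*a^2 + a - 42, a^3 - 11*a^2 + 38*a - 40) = a - 2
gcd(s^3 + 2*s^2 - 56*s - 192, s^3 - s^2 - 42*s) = s + 6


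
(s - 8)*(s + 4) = s^2 - 4*s - 32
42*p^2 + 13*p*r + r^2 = (6*p + r)*(7*p + r)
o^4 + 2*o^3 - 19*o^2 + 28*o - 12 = (o - 2)*(o - 1)^2*(o + 6)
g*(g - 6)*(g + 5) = g^3 - g^2 - 30*g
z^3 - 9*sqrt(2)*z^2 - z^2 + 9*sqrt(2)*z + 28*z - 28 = (z - 1)*(z - 7*sqrt(2))*(z - 2*sqrt(2))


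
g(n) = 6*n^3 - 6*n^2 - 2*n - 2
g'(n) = 18*n^2 - 12*n - 2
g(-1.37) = -25.95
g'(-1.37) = 48.22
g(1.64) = 5.05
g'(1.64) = 26.73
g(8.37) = 3079.18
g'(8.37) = 1158.58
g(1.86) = 12.13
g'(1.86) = 37.95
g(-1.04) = -13.16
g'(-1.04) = 29.95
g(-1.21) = -18.99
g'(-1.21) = 38.87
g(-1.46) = -30.54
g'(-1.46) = 53.89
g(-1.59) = -38.11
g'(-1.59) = 62.59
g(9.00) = 3868.00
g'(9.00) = 1348.00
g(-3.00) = -212.00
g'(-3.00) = 196.00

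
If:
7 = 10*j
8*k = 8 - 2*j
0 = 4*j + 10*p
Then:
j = 7/10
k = 33/40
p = -7/25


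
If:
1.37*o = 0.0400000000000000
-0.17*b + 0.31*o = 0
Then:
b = 0.05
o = 0.03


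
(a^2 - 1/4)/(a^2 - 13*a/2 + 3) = (a + 1/2)/(a - 6)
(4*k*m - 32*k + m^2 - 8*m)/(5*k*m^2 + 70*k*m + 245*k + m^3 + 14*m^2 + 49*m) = (4*k*m - 32*k + m^2 - 8*m)/(5*k*m^2 + 70*k*m + 245*k + m^3 + 14*m^2 + 49*m)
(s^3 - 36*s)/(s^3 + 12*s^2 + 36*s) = (s - 6)/(s + 6)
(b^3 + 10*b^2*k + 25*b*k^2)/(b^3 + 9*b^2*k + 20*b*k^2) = (b + 5*k)/(b + 4*k)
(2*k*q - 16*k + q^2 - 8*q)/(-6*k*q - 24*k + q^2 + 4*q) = (-2*k*q + 16*k - q^2 + 8*q)/(6*k*q + 24*k - q^2 - 4*q)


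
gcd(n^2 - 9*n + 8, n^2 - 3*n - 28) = 1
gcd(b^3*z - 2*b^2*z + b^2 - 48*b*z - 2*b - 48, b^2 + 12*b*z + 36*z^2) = 1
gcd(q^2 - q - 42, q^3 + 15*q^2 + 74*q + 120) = q + 6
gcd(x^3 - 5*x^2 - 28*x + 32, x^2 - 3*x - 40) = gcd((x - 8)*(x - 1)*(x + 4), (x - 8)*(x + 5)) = x - 8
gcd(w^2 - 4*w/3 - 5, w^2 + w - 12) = w - 3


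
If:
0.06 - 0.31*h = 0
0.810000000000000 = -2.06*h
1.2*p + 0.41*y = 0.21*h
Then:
No Solution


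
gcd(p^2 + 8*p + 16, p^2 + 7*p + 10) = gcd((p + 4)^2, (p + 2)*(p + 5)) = 1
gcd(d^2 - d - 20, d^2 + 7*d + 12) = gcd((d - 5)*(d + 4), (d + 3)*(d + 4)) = d + 4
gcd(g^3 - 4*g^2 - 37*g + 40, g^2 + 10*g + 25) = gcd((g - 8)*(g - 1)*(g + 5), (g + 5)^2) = g + 5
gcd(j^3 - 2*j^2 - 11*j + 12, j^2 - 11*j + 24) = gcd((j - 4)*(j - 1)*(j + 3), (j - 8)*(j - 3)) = 1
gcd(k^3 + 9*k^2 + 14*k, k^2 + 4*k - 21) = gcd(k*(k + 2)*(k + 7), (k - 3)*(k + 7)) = k + 7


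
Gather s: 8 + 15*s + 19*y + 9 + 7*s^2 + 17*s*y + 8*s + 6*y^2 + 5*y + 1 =7*s^2 + s*(17*y + 23) + 6*y^2 + 24*y + 18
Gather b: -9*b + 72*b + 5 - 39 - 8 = 63*b - 42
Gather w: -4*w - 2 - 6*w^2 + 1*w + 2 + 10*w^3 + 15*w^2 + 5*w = 10*w^3 + 9*w^2 + 2*w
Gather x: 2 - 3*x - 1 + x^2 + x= x^2 - 2*x + 1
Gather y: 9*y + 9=9*y + 9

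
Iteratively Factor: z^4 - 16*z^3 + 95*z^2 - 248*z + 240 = (z - 4)*(z^3 - 12*z^2 + 47*z - 60) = (z - 4)*(z - 3)*(z^2 - 9*z + 20) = (z - 4)^2*(z - 3)*(z - 5)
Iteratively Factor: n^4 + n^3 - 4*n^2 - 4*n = (n + 1)*(n^3 - 4*n) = (n + 1)*(n + 2)*(n^2 - 2*n) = (n - 2)*(n + 1)*(n + 2)*(n)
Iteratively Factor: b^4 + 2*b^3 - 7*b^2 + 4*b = (b)*(b^3 + 2*b^2 - 7*b + 4) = b*(b - 1)*(b^2 + 3*b - 4) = b*(b - 1)*(b + 4)*(b - 1)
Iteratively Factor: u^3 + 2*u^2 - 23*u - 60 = (u - 5)*(u^2 + 7*u + 12) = (u - 5)*(u + 4)*(u + 3)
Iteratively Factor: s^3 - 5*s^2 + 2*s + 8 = (s + 1)*(s^2 - 6*s + 8) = (s - 2)*(s + 1)*(s - 4)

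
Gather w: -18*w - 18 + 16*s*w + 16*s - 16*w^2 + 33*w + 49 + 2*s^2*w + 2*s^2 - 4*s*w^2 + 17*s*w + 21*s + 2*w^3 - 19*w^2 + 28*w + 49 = 2*s^2 + 37*s + 2*w^3 + w^2*(-4*s - 35) + w*(2*s^2 + 33*s + 43) + 80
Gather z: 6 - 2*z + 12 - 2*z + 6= 24 - 4*z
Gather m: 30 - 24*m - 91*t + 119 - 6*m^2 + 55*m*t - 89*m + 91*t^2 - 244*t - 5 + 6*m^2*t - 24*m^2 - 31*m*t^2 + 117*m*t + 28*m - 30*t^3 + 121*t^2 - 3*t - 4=m^2*(6*t - 30) + m*(-31*t^2 + 172*t - 85) - 30*t^3 + 212*t^2 - 338*t + 140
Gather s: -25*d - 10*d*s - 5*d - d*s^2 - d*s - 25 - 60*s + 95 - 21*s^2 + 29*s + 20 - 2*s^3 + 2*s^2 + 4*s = -30*d - 2*s^3 + s^2*(-d - 19) + s*(-11*d - 27) + 90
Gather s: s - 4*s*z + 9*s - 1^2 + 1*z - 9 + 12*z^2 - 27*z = s*(10 - 4*z) + 12*z^2 - 26*z - 10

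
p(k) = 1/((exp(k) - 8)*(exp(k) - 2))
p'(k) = -exp(k)/((exp(k) - 8)*(exp(k) - 2)^2) - exp(k)/((exp(k) - 8)^2*(exp(k) - 2)) = 2*(5 - exp(k))*exp(k)/(exp(4*k) - 20*exp(3*k) + 132*exp(2*k) - 320*exp(k) + 256)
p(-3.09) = 0.06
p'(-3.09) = 0.00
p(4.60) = 0.00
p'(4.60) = -0.00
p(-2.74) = 0.07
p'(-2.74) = 0.00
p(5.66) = 0.00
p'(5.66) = -0.00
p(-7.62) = 0.06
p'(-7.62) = 0.00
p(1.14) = -0.18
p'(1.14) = 0.39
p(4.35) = 0.00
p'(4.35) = -0.00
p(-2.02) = 0.07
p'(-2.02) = 0.01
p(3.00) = 0.00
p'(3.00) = -0.01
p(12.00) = 0.00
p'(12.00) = 0.00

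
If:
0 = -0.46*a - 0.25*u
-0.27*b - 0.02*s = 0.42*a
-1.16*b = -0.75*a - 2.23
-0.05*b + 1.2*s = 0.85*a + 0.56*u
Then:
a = -0.88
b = 1.35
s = 0.19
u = 1.62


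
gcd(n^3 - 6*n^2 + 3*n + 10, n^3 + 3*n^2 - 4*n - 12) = n - 2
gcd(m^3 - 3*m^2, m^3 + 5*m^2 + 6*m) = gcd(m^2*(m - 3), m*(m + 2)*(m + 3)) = m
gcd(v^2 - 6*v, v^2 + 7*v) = v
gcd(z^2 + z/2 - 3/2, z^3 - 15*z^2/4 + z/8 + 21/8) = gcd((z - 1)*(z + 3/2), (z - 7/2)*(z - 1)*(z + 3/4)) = z - 1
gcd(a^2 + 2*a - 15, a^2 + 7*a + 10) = a + 5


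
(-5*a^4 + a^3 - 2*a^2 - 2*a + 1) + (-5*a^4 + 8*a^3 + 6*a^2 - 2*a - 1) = -10*a^4 + 9*a^3 + 4*a^2 - 4*a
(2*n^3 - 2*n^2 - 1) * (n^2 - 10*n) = 2*n^5 - 22*n^4 + 20*n^3 - n^2 + 10*n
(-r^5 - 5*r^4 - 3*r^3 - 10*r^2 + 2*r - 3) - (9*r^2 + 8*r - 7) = -r^5 - 5*r^4 - 3*r^3 - 19*r^2 - 6*r + 4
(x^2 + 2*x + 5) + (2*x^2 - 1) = 3*x^2 + 2*x + 4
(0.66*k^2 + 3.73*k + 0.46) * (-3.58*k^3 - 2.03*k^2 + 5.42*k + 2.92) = -2.3628*k^5 - 14.6932*k^4 - 5.6415*k^3 + 21.21*k^2 + 13.3848*k + 1.3432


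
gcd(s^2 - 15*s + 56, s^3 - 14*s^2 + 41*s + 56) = s^2 - 15*s + 56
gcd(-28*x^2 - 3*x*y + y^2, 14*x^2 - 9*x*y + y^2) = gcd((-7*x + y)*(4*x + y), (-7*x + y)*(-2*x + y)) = 7*x - y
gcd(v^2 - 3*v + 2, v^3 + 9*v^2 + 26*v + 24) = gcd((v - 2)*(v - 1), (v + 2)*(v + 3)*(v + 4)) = 1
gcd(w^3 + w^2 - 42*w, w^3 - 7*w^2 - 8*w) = w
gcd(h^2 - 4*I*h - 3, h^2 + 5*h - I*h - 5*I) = h - I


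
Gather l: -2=-2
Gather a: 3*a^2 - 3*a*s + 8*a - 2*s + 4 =3*a^2 + a*(8 - 3*s) - 2*s + 4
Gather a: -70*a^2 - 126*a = -70*a^2 - 126*a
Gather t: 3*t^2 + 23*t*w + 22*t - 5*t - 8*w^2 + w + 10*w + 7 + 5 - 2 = 3*t^2 + t*(23*w + 17) - 8*w^2 + 11*w + 10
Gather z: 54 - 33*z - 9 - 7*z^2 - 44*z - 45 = -7*z^2 - 77*z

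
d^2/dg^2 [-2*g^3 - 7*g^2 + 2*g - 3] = -12*g - 14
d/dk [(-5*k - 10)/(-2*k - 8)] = 5/(k^2 + 8*k + 16)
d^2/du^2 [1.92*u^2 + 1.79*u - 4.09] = 3.84000000000000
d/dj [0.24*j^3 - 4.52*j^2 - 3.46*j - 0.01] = 0.72*j^2 - 9.04*j - 3.46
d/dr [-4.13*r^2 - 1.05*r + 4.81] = -8.26*r - 1.05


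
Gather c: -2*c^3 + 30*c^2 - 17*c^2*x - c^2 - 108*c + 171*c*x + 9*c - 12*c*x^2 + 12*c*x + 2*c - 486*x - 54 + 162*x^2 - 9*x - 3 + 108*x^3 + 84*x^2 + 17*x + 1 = -2*c^3 + c^2*(29 - 17*x) + c*(-12*x^2 + 183*x - 97) + 108*x^3 + 246*x^2 - 478*x - 56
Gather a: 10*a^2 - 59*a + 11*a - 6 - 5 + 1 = 10*a^2 - 48*a - 10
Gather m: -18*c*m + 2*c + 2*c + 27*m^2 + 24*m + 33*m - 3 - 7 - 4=4*c + 27*m^2 + m*(57 - 18*c) - 14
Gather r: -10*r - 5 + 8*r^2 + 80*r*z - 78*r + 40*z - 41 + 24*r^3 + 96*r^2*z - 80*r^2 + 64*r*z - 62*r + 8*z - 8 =24*r^3 + r^2*(96*z - 72) + r*(144*z - 150) + 48*z - 54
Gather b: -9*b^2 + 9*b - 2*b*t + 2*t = -9*b^2 + b*(9 - 2*t) + 2*t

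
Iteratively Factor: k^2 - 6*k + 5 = (k - 1)*(k - 5)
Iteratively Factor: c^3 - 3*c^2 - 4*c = (c + 1)*(c^2 - 4*c) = (c - 4)*(c + 1)*(c)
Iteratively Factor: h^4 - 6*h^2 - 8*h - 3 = (h + 1)*(h^3 - h^2 - 5*h - 3) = (h + 1)^2*(h^2 - 2*h - 3) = (h + 1)^3*(h - 3)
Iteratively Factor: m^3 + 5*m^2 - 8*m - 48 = (m - 3)*(m^2 + 8*m + 16) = (m - 3)*(m + 4)*(m + 4)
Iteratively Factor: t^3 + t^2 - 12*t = (t + 4)*(t^2 - 3*t) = t*(t + 4)*(t - 3)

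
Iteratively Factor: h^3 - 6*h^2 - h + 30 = (h - 5)*(h^2 - h - 6) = (h - 5)*(h + 2)*(h - 3)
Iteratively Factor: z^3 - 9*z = (z - 3)*(z^2 + 3*z) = z*(z - 3)*(z + 3)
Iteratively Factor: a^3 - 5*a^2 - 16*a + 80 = (a + 4)*(a^2 - 9*a + 20) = (a - 5)*(a + 4)*(a - 4)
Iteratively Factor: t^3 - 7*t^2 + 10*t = (t - 5)*(t^2 - 2*t) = t*(t - 5)*(t - 2)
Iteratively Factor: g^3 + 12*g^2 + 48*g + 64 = (g + 4)*(g^2 + 8*g + 16) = (g + 4)^2*(g + 4)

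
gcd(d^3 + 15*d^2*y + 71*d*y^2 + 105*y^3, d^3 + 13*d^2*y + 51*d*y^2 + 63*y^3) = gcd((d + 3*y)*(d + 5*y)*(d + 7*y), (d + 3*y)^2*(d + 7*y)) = d^2 + 10*d*y + 21*y^2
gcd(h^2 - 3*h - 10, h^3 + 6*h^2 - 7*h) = 1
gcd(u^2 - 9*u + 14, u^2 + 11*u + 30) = 1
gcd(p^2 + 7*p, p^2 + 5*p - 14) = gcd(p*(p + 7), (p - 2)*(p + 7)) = p + 7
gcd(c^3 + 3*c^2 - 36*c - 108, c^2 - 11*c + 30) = c - 6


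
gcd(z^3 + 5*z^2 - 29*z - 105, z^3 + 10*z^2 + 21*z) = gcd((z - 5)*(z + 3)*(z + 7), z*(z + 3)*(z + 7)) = z^2 + 10*z + 21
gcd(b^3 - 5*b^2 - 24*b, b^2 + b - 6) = b + 3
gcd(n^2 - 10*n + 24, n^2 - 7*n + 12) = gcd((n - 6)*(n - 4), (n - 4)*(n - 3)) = n - 4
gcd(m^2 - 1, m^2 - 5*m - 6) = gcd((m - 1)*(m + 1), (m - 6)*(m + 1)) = m + 1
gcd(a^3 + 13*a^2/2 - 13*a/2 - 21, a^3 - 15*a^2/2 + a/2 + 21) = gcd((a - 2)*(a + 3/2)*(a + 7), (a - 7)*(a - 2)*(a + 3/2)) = a^2 - a/2 - 3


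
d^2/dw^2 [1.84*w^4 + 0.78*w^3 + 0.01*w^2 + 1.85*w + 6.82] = 22.08*w^2 + 4.68*w + 0.02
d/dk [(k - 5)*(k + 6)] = 2*k + 1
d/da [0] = 0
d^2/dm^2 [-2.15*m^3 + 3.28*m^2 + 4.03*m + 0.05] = 6.56 - 12.9*m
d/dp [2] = 0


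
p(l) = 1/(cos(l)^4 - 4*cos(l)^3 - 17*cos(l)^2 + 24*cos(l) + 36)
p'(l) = (4*sin(l)*cos(l)^3 - 12*sin(l)*cos(l)^2 - 34*sin(l)*cos(l) + 24*sin(l))/(cos(l)^4 - 4*cos(l)^3 - 17*cos(l)^2 + 24*cos(l) + 36)^2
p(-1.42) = 0.03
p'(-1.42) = -0.01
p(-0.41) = 0.02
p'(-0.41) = 0.00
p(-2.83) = 0.49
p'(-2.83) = -3.15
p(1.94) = 0.04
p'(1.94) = 0.05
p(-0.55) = 0.02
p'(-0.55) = 0.00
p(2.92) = 0.97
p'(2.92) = 8.75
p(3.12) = 102.14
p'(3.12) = 9460.03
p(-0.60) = 0.02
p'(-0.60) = 0.00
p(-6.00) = 0.02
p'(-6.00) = 0.00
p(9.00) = 0.27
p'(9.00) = 1.24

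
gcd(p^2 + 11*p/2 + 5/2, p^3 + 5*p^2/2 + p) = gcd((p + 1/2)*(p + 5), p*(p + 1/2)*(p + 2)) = p + 1/2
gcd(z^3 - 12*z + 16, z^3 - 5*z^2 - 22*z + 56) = z^2 + 2*z - 8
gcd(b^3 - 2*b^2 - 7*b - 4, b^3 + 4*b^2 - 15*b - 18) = b + 1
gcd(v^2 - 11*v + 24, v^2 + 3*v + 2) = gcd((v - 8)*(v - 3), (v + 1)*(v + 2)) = 1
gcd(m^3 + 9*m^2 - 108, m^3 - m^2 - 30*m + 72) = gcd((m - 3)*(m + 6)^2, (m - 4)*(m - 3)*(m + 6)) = m^2 + 3*m - 18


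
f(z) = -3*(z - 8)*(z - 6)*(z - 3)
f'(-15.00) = -3825.00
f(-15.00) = 26082.00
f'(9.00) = -81.00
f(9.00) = -54.00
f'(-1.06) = -388.23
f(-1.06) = 779.08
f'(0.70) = -203.01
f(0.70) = 266.96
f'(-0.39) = -311.15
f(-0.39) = 545.24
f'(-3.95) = -813.32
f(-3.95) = 2479.12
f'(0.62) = -210.22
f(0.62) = 283.49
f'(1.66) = -125.48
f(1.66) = 110.61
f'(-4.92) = -989.70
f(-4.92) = 3352.21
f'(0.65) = -207.50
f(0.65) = 277.22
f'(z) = -3*(z - 8)*(z - 6) - 3*(z - 8)*(z - 3) - 3*(z - 6)*(z - 3) = -9*z^2 + 102*z - 270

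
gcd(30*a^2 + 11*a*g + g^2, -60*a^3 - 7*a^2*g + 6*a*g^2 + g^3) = 5*a + g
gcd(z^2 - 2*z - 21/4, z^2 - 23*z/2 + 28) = z - 7/2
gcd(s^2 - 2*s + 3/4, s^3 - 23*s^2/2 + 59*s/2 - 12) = s - 1/2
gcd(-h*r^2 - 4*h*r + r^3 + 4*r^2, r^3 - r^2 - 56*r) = r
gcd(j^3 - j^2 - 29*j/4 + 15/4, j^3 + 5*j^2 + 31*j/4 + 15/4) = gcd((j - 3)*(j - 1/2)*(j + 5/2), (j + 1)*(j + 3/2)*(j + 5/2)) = j + 5/2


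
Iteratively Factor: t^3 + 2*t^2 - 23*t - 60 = (t - 5)*(t^2 + 7*t + 12) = (t - 5)*(t + 4)*(t + 3)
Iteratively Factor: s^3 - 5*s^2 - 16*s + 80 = (s + 4)*(s^2 - 9*s + 20) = (s - 5)*(s + 4)*(s - 4)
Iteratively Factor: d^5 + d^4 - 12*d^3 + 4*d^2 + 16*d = (d)*(d^4 + d^3 - 12*d^2 + 4*d + 16) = d*(d - 2)*(d^3 + 3*d^2 - 6*d - 8) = d*(d - 2)^2*(d^2 + 5*d + 4) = d*(d - 2)^2*(d + 4)*(d + 1)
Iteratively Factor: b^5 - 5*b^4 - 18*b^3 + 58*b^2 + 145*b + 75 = (b + 1)*(b^4 - 6*b^3 - 12*b^2 + 70*b + 75) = (b - 5)*(b + 1)*(b^3 - b^2 - 17*b - 15) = (b - 5)^2*(b + 1)*(b^2 + 4*b + 3) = (b - 5)^2*(b + 1)^2*(b + 3)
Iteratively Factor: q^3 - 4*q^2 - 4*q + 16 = (q + 2)*(q^2 - 6*q + 8) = (q - 2)*(q + 2)*(q - 4)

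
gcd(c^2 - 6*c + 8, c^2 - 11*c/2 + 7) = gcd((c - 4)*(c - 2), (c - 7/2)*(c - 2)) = c - 2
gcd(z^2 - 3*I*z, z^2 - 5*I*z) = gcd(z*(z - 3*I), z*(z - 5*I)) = z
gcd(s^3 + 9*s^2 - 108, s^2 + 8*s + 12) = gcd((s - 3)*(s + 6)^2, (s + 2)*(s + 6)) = s + 6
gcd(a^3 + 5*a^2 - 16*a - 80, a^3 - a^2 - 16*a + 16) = a^2 - 16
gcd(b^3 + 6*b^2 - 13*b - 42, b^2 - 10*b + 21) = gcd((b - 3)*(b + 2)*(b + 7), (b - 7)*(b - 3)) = b - 3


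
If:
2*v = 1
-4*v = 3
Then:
No Solution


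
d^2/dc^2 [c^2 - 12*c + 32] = 2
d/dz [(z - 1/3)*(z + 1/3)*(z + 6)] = 3*z^2 + 12*z - 1/9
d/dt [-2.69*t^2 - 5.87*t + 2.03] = -5.38*t - 5.87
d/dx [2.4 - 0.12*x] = -0.120000000000000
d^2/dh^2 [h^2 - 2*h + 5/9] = 2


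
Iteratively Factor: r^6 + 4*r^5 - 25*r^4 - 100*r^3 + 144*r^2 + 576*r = (r + 4)*(r^5 - 25*r^3 + 144*r) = r*(r + 4)*(r^4 - 25*r^2 + 144) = r*(r + 4)^2*(r^3 - 4*r^2 - 9*r + 36) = r*(r - 4)*(r + 4)^2*(r^2 - 9) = r*(r - 4)*(r + 3)*(r + 4)^2*(r - 3)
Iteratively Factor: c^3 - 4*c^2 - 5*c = (c)*(c^2 - 4*c - 5) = c*(c + 1)*(c - 5)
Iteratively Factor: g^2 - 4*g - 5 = (g + 1)*(g - 5)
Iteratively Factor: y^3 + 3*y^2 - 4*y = (y - 1)*(y^2 + 4*y) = y*(y - 1)*(y + 4)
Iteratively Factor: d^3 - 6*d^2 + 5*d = (d - 5)*(d^2 - d) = (d - 5)*(d - 1)*(d)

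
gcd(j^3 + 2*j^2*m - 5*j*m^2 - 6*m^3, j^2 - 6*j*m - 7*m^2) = j + m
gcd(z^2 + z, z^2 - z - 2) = z + 1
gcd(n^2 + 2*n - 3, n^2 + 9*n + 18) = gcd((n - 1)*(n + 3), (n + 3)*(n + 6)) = n + 3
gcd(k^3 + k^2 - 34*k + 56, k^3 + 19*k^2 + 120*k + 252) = k + 7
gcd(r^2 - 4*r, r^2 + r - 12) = 1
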